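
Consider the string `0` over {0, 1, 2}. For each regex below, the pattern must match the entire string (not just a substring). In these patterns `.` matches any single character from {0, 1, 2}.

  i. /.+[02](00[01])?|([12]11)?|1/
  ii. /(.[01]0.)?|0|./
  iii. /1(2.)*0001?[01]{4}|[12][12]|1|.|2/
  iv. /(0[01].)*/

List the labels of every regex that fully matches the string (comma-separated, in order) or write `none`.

i → no match
ii → match
iii → match
iv → no match

ii, iii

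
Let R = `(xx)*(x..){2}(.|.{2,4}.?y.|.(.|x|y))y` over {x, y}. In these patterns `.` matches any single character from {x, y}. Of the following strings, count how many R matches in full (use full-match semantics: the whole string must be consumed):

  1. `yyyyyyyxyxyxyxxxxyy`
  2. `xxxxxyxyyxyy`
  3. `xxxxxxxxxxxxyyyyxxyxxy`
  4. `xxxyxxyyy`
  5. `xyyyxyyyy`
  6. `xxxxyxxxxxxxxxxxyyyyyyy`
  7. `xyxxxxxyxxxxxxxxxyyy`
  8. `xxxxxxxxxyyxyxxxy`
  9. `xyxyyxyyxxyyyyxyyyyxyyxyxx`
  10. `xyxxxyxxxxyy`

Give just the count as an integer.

1 → no match
2 → no match
3 → no match
4 → no match
5 → no match
6 → no match
7 → no match
8 → match
9 → no match — must end with `y`
10 → no match
Total matched: 1

1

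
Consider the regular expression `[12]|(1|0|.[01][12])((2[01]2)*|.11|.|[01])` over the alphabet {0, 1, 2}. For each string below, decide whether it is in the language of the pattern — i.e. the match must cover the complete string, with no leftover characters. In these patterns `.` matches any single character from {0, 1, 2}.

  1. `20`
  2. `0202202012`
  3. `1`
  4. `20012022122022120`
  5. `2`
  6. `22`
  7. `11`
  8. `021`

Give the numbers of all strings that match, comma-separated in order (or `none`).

3, 5, 7

1 → no match
2 → no match
3 → match
4 → no match
5 → match
6 → no match
7 → match
8 → no match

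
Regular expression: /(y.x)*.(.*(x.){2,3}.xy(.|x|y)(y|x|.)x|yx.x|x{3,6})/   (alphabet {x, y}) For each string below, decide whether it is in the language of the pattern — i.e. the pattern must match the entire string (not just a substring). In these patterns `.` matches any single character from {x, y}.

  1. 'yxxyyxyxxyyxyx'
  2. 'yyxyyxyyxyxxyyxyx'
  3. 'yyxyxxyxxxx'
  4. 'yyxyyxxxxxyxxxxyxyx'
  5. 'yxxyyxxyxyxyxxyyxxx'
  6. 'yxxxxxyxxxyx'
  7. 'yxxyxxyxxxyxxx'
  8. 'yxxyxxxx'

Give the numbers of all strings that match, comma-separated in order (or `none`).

1, 2, 3, 4, 7, 8

1 → match
2 → match
3 → match
4 → match
5 → no match
6 → no match
7 → match
8 → match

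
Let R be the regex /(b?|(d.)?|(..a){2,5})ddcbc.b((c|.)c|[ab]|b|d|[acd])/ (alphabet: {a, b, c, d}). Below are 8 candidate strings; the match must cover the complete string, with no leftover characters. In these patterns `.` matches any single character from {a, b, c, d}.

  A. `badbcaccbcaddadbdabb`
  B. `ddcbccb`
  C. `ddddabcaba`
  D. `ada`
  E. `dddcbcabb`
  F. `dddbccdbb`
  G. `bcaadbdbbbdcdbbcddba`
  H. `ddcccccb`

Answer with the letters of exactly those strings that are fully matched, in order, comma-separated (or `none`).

A → no match
B → no match
C → no match
D → no match
E → no match
F → no match
G → no match
H → no match

none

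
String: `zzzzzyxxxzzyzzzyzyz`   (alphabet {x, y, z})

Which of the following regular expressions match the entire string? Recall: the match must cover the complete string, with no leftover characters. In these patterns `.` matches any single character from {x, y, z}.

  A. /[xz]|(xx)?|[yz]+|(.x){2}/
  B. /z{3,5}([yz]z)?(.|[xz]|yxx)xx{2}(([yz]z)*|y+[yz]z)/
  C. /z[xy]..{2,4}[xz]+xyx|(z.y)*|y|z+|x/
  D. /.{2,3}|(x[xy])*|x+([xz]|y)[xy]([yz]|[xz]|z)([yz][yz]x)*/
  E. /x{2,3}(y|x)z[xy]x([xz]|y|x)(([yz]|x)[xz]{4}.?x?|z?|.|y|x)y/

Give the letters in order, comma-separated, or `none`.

A → no match
B → match
C → no match
D → no match
E → no match — must start with `x`

B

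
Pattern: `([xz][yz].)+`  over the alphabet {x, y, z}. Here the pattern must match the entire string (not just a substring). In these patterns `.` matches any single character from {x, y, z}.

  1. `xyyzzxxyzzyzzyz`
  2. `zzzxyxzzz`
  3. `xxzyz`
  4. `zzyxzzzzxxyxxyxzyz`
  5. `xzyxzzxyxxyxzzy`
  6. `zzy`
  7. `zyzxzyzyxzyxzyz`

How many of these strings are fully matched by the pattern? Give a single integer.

1 → match
2 → match
3 → no match
4 → match
5 → match
6 → match
7 → match
Total matched: 6

6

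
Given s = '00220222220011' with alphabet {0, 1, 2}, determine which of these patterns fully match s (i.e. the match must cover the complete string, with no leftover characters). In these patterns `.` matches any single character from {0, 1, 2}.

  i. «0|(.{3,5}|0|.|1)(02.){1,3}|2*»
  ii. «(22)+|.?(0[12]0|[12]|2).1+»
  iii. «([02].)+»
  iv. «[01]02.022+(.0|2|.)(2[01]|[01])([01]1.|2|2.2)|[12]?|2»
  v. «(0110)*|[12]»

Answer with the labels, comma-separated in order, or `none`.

i → no match
ii → no match
iii → no match
iv → match
v → no match

iv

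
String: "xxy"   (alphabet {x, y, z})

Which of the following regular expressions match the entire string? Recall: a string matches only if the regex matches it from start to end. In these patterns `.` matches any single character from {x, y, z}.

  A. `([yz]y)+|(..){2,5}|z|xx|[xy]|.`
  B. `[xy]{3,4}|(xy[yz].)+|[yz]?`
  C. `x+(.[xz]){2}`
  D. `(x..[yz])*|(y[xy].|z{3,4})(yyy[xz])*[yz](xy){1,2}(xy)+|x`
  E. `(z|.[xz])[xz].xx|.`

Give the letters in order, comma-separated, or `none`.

B

A → no match
B → match
C → no match
D → no match
E → no match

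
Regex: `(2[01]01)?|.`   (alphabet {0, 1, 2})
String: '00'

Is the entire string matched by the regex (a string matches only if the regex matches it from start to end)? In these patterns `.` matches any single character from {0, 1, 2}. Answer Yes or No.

No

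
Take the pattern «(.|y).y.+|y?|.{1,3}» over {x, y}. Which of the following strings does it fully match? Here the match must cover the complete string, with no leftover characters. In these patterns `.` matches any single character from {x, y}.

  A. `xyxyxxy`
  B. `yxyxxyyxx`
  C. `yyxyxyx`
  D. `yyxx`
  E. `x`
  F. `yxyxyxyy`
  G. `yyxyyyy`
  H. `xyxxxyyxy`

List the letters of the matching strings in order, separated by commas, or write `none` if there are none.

A → no match
B → match
C → no match
D → no match
E → match
F → match
G → no match
H → no match

B, E, F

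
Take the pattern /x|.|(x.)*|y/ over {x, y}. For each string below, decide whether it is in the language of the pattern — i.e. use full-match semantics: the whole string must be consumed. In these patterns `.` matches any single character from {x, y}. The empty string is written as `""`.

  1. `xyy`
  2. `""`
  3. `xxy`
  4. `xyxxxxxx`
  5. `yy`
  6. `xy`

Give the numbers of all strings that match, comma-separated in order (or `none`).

2, 4, 6

1 → no match
2 → match
3 → no match
4 → match
5 → no match
6 → match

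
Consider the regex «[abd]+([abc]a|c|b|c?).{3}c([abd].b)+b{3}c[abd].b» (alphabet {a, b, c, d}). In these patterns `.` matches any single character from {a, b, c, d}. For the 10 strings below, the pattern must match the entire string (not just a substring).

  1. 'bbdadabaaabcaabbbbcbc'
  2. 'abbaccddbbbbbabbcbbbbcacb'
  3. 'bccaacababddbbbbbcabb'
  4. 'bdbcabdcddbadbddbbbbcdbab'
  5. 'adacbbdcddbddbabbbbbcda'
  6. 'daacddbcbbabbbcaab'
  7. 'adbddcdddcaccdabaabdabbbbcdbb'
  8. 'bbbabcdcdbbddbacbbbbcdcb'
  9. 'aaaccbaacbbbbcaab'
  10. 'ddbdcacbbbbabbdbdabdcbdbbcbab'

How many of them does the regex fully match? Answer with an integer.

1 → no match — must end with 'b'
2 → match
3 → no match
4 → no match
5 → no match — must end with 'b'
6 → no match
7 → no match
8 → match
9 → no match
10 → no match
Total matched: 2

2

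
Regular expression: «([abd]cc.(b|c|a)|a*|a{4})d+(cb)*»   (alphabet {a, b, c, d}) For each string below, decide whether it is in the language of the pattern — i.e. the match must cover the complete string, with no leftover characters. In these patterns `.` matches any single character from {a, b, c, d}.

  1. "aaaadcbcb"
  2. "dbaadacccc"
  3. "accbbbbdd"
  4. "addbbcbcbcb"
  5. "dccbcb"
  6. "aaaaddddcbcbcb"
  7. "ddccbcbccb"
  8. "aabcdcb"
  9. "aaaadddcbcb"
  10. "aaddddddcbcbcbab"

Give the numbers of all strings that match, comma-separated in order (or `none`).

1, 6, 9

1 → match
2 → no match
3 → no match
4 → no match
5 → no match
6 → match
7 → no match
8 → no match
9 → match
10 → no match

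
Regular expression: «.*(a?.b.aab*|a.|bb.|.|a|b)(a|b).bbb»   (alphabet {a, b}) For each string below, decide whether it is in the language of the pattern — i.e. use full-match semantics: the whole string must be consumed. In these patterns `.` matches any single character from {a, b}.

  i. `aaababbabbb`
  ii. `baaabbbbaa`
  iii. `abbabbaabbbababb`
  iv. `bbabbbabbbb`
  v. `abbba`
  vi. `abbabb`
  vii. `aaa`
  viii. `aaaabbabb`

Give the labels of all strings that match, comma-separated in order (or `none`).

i → match
ii → no match — must end with `bbb`
iii → no match — must end with `bbb`
iv → match
v → no match — must end with `bbb`
vi → no match — must end with `bbb`
vii → no match — must end with `bbb`
viii → no match — must end with `bbb`

i, iv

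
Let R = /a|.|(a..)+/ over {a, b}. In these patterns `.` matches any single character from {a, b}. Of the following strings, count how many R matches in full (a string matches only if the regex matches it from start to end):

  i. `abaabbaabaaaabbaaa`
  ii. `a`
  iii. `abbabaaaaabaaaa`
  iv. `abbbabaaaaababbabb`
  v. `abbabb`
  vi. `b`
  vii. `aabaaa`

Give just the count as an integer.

6

i → match
ii. `a` → match
iii → match
iv → no match
v. `abbabb` → match
vi. `b` → match
vii. `aabaaa` → match
Total matched: 6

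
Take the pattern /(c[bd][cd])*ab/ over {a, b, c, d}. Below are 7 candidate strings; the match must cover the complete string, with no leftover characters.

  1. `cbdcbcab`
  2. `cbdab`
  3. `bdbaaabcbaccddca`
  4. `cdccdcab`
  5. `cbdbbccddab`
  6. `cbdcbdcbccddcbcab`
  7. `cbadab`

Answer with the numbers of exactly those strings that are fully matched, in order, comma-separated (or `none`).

1, 2, 4, 6

1 → match
2 → match
3 → no match — must end with `ab`
4 → match
5 → no match
6 → match
7 → no match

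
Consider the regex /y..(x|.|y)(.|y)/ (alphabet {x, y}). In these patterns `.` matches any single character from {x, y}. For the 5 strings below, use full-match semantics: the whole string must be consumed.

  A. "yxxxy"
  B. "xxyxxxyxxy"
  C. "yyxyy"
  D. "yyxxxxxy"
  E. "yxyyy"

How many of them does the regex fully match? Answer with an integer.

3

A → match
B → no match — must start with "y"
C → match
D → no match
E → match
Total matched: 3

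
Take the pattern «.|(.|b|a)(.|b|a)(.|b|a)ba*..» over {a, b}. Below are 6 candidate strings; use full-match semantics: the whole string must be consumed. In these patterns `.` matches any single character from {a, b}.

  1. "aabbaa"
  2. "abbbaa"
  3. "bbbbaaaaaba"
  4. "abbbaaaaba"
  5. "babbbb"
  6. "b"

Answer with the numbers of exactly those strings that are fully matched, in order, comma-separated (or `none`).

1. "aabbaa" → match
2. "abbbaa" → match
3. "bbbbaaaaaba" → match
4. "abbbaaaaba" → match
5. "babbbb" → match
6. "b" → match

1, 2, 3, 4, 5, 6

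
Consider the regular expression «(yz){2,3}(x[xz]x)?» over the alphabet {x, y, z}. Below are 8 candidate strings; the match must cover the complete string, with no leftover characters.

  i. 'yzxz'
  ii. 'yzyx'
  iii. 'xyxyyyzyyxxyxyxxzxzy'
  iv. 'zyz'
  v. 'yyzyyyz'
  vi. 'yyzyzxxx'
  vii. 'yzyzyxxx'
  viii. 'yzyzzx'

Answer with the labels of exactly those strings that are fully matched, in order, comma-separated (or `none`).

i. 'yzxz' → no match
ii. 'yzyx' → no match
iii → no match — must start with 'yz'
iv. 'zyz' → no match — must start with 'yz'
v. 'yyzyyyz' → no match — must start with 'yz'
vi. 'yyzyzxxx' → no match — must start with 'yz'
vii. 'yzyzyxxx' → no match
viii. 'yzyzzx' → no match

none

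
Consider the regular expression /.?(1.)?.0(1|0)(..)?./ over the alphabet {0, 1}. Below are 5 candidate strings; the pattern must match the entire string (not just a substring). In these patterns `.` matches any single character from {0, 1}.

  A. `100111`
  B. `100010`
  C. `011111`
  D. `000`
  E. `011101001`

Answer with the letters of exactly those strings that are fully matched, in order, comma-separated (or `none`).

A. `100111` → match
B. `100010` → match
C. `011111` → no match
D. `000` → no match
E. `011101001` → match

A, B, E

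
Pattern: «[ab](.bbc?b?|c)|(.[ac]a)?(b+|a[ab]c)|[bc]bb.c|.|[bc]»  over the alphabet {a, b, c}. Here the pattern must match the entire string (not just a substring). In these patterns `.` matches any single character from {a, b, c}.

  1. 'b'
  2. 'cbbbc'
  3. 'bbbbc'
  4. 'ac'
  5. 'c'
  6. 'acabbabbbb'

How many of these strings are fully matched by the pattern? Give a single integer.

5

1 → match
2 → match
3 → match
4 → match
5 → match
6 → no match
Total matched: 5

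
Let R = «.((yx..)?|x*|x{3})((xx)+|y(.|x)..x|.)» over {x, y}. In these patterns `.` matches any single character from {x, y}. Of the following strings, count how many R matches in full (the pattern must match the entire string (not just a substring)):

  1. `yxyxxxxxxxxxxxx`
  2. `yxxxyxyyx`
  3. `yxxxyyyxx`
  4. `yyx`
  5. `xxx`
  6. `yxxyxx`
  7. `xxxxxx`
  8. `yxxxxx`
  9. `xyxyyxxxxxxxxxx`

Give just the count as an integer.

1 → no match
2 → match
3 → match
4 → no match
5 → match
6 → no match
7 → match
8 → match
9 → match
Total matched: 6

6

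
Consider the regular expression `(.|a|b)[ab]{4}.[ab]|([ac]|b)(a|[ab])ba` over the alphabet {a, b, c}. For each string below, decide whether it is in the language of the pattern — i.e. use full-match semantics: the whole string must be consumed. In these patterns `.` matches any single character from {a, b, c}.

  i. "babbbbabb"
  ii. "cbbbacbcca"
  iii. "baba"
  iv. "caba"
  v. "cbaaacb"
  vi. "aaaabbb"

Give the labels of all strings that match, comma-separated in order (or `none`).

iii, iv, v, vi

i. "babbbbabb" → no match
ii. "cbbbacbcca" → no match
iii. "baba" → match
iv. "caba" → match
v. "cbaaacb" → match
vi. "aaaabbb" → match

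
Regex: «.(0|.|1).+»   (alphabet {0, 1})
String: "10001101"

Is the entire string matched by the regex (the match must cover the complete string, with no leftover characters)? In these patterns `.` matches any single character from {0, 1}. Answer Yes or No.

Yes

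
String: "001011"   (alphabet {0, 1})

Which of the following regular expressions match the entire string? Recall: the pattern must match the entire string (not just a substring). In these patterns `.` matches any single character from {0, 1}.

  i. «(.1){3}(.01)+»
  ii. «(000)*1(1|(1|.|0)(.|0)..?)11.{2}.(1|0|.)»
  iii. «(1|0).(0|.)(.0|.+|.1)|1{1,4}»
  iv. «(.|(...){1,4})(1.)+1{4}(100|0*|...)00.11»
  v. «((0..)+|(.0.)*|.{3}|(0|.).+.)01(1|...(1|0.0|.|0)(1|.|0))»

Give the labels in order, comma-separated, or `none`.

iii, v

i → no match — must end with "01"
ii → no match
iii → match
iv → no match
v → match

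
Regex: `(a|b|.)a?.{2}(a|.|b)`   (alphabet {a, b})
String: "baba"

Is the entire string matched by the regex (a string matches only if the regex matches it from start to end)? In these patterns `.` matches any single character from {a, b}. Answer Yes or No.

Yes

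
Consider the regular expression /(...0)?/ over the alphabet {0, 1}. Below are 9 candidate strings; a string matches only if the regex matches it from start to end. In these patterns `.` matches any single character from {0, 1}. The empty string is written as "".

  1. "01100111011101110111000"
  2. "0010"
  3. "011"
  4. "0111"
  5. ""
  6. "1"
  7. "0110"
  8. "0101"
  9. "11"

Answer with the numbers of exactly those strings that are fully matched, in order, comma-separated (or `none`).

2, 5, 7

1 → no match
2. "0010" → match
3. "011" → no match
4. "0111" → no match
5. "" → match
6. "1" → no match
7. "0110" → match
8. "0101" → no match
9. "11" → no match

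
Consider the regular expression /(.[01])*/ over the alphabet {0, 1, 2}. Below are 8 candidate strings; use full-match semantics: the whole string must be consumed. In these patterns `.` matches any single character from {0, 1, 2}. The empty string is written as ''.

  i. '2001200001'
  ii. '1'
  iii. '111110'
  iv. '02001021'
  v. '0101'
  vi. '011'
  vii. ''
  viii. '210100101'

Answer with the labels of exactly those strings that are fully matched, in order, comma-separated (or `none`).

i. '2001200001' → match
ii. '1' → no match
iii. '111110' → match
iv. '02001021' → no match
v. '0101' → match
vi. '011' → no match
vii. '' → match
viii. '210100101' → no match

i, iii, v, vii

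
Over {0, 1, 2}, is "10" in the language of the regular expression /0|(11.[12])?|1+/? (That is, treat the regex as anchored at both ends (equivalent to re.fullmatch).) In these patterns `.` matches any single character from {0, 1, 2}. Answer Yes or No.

No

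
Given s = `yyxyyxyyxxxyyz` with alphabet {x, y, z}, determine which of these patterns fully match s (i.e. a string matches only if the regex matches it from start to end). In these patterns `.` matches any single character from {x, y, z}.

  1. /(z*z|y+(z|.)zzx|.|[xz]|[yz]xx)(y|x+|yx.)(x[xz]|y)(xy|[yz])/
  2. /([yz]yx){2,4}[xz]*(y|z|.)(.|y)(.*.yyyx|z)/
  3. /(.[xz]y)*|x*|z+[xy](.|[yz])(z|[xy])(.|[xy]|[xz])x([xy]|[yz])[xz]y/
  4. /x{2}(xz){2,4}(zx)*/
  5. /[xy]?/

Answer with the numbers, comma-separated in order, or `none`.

1 → no match
2 → match
3 → no match
4 → no match — must start with `x`
5 → no match

2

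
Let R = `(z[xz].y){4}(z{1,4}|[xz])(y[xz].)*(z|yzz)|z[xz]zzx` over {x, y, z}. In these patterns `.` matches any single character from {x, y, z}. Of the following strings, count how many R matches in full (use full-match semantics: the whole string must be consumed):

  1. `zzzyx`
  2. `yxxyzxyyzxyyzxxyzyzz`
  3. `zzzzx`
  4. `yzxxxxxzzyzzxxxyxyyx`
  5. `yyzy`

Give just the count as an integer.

1 → no match
2 → no match — must start with `z`
3 → match
4 → no match — must start with `z`
5 → no match — must start with `z`
Total matched: 1

1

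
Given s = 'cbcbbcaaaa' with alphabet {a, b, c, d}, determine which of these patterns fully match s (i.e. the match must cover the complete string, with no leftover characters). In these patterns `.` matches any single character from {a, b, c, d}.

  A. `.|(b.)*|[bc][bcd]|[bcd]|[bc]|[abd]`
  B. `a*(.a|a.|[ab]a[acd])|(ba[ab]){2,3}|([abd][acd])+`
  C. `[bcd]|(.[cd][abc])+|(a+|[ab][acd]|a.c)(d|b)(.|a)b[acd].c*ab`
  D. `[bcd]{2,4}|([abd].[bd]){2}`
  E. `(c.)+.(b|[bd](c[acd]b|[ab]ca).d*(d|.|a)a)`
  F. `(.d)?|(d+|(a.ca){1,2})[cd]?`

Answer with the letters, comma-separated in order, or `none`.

E

A → no match
B → no match
C → no match
D → no match
E → match
F → no match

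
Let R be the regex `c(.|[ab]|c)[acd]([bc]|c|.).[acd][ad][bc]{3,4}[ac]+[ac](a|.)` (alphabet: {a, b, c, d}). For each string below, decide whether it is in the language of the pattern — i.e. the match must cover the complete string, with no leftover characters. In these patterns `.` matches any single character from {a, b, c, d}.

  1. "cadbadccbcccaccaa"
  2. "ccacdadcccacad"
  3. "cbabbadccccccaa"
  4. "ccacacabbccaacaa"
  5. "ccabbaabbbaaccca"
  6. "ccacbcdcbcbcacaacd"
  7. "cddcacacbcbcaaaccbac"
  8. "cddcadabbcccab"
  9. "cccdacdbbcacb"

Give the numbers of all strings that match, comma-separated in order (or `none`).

2, 3, 4, 5, 6, 8, 9

1 → no match
2 → match
3 → match
4 → match
5 → match
6 → match
7 → no match
8 → match
9 → match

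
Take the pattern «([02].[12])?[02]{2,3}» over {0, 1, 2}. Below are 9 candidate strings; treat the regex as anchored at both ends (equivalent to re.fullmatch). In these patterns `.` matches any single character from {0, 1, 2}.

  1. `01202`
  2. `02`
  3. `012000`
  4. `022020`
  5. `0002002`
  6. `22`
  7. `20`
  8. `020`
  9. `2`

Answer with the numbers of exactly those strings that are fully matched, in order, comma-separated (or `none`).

1 → match
2 → match
3 → match
4 → match
5 → no match
6 → match
7 → match
8 → match
9 → no match

1, 2, 3, 4, 6, 7, 8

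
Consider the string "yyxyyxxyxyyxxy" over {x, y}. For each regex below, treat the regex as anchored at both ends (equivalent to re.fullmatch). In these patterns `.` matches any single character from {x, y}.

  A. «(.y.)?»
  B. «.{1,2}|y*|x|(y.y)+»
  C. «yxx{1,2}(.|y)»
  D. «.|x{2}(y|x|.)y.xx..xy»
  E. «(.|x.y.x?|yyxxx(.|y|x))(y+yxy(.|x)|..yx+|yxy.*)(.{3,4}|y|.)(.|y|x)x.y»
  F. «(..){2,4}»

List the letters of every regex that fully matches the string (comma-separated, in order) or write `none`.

E

A → no match
B → no match
C → no match — must start with "yxx"
D → no match
E → match
F → no match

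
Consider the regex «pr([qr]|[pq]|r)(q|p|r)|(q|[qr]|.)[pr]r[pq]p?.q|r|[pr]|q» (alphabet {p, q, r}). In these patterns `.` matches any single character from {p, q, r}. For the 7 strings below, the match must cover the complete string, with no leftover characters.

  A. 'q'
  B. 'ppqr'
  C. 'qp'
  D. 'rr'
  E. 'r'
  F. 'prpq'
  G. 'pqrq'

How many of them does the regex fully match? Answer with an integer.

A → match
B → no match
C → no match
D → no match
E → match
F → match
G → no match
Total matched: 3

3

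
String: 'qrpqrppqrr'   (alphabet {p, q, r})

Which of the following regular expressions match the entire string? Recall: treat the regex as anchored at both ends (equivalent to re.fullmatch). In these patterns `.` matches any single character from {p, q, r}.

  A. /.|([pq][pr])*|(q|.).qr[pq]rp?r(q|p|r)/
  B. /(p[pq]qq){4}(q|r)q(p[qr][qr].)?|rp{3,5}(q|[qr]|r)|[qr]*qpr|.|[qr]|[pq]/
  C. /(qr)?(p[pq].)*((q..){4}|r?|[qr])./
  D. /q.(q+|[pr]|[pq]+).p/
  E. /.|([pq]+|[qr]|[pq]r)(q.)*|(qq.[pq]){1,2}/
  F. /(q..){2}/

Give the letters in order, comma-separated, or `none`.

A → no match
B → no match
C → match
D → no match — must end with 'p'
E → no match
F → no match

C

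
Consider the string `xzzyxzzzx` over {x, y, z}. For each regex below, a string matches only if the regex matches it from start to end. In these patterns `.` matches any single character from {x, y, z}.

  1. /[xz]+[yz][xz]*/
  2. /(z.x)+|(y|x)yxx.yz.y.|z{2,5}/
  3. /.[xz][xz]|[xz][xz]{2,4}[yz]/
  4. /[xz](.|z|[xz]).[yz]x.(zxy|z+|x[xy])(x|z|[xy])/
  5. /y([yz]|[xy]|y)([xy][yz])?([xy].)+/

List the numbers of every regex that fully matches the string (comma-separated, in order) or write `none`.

1 → match
2 → no match
3 → no match
4 → match
5 → no match — must start with `y`

1, 4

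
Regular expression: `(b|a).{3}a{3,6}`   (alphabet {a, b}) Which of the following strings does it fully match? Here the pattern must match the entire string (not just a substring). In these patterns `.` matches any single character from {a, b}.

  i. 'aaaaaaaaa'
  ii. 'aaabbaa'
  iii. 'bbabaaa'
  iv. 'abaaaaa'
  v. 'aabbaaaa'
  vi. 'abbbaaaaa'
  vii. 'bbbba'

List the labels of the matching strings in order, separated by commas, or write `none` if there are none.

i → match
ii → no match
iii → match
iv → match
v → match
vi → match
vii → no match

i, iii, iv, v, vi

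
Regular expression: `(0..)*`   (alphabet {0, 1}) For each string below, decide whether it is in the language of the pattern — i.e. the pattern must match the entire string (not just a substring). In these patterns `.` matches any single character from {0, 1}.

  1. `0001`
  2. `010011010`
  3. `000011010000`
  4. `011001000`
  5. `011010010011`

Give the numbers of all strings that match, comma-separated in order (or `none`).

2, 3, 4, 5

1 → no match
2 → match
3 → match
4 → match
5 → match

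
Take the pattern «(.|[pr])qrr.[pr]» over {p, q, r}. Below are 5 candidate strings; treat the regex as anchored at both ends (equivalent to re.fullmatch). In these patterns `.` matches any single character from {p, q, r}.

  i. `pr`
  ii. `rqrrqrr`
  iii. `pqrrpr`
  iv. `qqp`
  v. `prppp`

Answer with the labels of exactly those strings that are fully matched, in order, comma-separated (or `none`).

iii

i. `pr` → no match
ii. `rqrrqrr` → no match
iii. `pqrrpr` → match
iv. `qqp` → no match
v. `prppp` → no match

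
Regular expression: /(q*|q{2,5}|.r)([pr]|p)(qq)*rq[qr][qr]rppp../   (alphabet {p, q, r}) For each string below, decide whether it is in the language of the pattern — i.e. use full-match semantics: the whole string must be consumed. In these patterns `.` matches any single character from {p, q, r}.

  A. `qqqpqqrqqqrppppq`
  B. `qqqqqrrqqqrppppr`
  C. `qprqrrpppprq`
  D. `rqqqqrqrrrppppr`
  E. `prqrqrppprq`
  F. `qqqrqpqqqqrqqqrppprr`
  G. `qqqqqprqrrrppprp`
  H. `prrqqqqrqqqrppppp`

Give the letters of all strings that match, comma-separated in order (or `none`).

A, B, D, E, G, H

A → match
B → match
C → no match
D → match
E → match
F → no match
G → match
H → match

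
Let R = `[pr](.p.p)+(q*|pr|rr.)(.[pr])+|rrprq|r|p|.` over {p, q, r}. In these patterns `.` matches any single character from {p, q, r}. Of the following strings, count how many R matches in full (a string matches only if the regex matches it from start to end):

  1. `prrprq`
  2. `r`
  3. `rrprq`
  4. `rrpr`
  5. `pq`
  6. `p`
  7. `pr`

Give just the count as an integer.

3

1. `prrprq` → no match
2. `r` → match
3. `rrprq` → match
4. `rrpr` → no match
5. `pq` → no match
6. `p` → match
7. `pr` → no match
Total matched: 3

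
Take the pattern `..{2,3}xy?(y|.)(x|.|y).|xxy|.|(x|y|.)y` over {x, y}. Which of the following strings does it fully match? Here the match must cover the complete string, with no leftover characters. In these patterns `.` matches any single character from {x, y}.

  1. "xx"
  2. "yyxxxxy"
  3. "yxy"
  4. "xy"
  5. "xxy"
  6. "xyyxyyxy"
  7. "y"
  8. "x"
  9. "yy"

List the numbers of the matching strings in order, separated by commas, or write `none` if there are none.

2, 4, 5, 6, 7, 8, 9

1 → no match
2 → match
3 → no match
4 → match
5 → match
6 → match
7 → match
8 → match
9 → match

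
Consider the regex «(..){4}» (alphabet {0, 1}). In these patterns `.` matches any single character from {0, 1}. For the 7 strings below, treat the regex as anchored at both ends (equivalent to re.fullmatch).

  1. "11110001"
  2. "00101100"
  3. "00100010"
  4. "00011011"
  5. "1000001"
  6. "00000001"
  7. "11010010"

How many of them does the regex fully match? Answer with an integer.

6

1 → match
2 → match
3 → match
4 → match
5 → no match
6 → match
7 → match
Total matched: 6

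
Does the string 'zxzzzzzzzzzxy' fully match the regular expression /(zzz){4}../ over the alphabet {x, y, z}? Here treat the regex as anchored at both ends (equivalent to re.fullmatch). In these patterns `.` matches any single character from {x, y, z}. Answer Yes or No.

No

Every match must start with 'zzz', but 'zxzzzzzzzzzxy' does not.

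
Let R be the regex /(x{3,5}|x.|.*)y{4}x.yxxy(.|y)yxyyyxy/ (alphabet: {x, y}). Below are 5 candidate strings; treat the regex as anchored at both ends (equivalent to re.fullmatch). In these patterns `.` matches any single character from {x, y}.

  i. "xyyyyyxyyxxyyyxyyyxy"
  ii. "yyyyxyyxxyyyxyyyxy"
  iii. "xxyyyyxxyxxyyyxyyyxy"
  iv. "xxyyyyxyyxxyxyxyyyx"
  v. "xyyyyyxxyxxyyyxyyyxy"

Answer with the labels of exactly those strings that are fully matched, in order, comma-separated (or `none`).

i → match
ii → match
iii → match
iv → no match — must end with "yxyyyxy"
v → match

i, ii, iii, v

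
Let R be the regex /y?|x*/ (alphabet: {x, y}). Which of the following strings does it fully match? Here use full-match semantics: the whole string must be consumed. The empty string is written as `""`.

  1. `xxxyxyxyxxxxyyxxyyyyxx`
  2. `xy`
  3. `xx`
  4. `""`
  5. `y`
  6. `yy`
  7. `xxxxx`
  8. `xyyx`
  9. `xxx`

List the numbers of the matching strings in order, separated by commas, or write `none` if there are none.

1 → no match
2. `xy` → no match
3. `xx` → match
4. `""` → match
5. `y` → match
6. `yy` → no match
7. `xxxxx` → match
8. `xyyx` → no match
9. `xxx` → match

3, 4, 5, 7, 9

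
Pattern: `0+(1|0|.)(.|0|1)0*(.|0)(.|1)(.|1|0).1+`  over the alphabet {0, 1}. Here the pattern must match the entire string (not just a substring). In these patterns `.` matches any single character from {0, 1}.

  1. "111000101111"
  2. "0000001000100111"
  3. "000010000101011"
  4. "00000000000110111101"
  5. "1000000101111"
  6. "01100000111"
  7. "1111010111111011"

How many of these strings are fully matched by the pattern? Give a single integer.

3

1 → no match — must start with "0"
2 → match
3 → match
4 → no match
5 → no match — must start with "0"
6 → match
7 → no match — must start with "0"
Total matched: 3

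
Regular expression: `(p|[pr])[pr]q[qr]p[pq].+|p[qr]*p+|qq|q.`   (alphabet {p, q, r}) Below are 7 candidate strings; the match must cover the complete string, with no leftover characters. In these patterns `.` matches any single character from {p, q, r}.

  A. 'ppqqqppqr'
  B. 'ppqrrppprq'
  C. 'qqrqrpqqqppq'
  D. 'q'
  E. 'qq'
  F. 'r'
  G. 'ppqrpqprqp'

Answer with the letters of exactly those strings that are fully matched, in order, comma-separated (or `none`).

E, G

A. 'ppqqqppqr' → no match
B. 'ppqrrppprq' → no match
C. 'qqrqrpqqqppq' → no match
D. 'q' → no match
E. 'qq' → match
F. 'r' → no match
G. 'ppqrpqprqp' → match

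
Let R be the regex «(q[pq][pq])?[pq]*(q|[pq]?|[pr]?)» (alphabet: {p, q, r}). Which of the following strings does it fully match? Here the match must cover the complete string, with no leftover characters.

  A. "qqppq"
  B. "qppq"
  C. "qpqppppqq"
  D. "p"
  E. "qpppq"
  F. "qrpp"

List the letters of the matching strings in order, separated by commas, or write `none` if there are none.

A, B, C, D, E

A → match
B → match
C → match
D → match
E → match
F → no match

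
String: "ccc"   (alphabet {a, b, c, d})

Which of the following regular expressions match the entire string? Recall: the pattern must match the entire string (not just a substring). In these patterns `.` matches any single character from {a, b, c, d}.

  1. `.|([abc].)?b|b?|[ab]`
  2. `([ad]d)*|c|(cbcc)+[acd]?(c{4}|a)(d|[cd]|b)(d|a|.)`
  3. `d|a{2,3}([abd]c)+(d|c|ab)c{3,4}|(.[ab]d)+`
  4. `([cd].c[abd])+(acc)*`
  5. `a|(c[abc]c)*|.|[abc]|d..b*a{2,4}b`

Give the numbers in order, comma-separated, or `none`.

5

1 → no match
2 → no match
3 → no match
4 → no match
5 → match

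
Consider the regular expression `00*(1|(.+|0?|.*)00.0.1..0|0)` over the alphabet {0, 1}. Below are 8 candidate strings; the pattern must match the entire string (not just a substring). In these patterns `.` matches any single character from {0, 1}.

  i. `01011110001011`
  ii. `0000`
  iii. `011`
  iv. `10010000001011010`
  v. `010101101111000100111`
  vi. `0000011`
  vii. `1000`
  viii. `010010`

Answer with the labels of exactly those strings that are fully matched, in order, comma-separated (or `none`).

i → no match
ii → match
iii → no match
iv → no match — must start with `0`
v → no match
vi → no match
vii → no match — must start with `0`
viii → no match

ii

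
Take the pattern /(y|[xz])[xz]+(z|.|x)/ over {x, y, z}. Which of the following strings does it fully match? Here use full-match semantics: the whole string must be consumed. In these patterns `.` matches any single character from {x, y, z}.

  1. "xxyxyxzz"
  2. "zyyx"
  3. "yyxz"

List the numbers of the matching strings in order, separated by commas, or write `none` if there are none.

none

1 → no match
2 → no match
3 → no match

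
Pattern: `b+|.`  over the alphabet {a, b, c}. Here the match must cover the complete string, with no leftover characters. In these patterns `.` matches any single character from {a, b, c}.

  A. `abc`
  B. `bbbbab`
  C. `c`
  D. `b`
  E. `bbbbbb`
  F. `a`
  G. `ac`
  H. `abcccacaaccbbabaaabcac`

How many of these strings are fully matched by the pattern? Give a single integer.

4

A. `abc` → no match
B. `bbbbab` → no match
C. `c` → match
D. `b` → match
E. `bbbbbb` → match
F. `a` → match
G. `ac` → no match
H → no match
Total matched: 4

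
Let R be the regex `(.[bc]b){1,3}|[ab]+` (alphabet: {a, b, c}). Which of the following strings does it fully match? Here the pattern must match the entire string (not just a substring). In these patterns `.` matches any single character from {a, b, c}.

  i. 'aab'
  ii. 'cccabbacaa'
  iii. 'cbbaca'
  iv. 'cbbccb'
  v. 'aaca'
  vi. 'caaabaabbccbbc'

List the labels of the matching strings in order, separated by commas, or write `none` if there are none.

i, iv

i. 'aab' → match
ii. 'cccabbacaa' → no match
iii. 'cbbaca' → no match
iv. 'cbbccb' → match
v. 'aaca' → no match
vi → no match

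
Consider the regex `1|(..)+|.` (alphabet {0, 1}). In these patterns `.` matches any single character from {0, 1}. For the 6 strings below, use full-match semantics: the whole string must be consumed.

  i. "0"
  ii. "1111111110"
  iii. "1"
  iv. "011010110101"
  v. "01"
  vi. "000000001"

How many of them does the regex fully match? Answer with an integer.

5

i. "0" → match
ii. "1111111110" → match
iii. "1" → match
iv. "011010110101" → match
v. "01" → match
vi. "000000001" → no match
Total matched: 5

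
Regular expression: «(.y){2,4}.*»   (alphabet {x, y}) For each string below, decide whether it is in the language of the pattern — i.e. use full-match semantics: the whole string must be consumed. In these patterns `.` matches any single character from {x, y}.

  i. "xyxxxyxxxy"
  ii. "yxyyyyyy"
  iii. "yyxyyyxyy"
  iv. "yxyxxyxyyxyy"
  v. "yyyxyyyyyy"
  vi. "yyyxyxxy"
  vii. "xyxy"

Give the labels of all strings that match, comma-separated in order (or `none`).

iii, vii

i → no match
ii → no match
iii → match
iv → no match
v → no match
vi → no match
vii → match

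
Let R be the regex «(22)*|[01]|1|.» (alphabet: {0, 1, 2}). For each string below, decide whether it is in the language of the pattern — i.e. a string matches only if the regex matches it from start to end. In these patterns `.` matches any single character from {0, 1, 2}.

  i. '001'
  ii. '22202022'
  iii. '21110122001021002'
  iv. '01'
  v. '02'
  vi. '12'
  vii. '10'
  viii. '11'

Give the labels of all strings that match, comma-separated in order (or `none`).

none

i. '001' → no match
ii. '22202022' → no match
iii → no match
iv. '01' → no match
v. '02' → no match
vi. '12' → no match
vii. '10' → no match
viii. '11' → no match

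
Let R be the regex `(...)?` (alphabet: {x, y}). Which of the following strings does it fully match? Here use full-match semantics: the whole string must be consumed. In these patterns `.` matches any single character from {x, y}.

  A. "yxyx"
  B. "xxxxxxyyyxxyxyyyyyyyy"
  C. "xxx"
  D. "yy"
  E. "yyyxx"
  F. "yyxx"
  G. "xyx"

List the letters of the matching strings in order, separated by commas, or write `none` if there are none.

A. "yxyx" → no match
B → no match
C. "xxx" → match
D. "yy" → no match
E. "yyyxx" → no match
F. "yyxx" → no match
G. "xyx" → match

C, G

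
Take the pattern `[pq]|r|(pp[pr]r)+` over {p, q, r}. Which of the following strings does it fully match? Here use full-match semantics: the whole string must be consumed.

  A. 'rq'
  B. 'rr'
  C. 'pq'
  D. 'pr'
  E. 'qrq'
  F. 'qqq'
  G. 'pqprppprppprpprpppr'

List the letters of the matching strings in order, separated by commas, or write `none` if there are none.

none

A. 'rq' → no match
B. 'rr' → no match
C. 'pq' → no match
D. 'pr' → no match
E. 'qrq' → no match
F. 'qqq' → no match
G → no match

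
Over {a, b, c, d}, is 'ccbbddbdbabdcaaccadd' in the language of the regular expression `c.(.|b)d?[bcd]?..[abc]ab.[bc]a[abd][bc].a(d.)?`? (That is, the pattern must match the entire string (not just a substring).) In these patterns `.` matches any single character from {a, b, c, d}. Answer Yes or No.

No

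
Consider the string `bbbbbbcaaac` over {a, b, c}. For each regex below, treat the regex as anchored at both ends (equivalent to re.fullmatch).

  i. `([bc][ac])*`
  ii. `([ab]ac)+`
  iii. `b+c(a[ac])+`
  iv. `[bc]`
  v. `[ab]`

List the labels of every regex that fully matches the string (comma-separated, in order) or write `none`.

i → no match
ii → no match
iii → match
iv → no match
v → no match

iii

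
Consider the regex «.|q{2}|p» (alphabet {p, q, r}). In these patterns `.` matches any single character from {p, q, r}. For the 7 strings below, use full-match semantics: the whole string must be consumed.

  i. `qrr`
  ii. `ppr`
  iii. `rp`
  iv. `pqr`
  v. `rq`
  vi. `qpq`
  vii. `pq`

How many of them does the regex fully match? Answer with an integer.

i → no match
ii → no match
iii → no match
iv → no match
v → no match
vi → no match
vii → no match
Total matched: 0

0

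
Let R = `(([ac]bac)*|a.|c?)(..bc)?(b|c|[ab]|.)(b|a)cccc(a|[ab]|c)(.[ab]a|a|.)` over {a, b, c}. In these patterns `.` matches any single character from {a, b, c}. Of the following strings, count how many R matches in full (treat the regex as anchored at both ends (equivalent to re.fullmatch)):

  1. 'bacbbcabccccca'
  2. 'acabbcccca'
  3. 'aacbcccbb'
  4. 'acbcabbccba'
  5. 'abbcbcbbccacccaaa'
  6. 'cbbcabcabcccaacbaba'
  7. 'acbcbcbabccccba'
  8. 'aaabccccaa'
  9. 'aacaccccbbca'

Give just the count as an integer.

1

1 → no match
2. 'acabbcccca' → no match
3. 'aacbcccbb' → no match
4. 'acbcabbccba' → no match
5 → no match
6 → no match
7 → no match
8. 'aaabccccaa' → match
9. 'aacaccccbbca' → no match
Total matched: 1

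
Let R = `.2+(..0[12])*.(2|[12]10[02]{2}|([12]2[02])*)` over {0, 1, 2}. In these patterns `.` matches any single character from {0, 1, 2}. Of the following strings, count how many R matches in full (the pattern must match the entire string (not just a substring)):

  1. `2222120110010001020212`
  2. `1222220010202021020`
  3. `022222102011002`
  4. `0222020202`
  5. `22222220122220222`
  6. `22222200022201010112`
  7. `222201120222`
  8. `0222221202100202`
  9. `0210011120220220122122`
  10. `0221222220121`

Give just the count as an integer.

9

1 → match
2 → match
3 → match
4 → match
5 → match
6 → match
7 → match
8 → match
9 → match
10 → no match
Total matched: 9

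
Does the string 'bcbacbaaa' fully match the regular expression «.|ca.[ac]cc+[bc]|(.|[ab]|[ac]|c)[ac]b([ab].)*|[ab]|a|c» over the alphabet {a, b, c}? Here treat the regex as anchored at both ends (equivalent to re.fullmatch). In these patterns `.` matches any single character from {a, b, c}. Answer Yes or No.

Yes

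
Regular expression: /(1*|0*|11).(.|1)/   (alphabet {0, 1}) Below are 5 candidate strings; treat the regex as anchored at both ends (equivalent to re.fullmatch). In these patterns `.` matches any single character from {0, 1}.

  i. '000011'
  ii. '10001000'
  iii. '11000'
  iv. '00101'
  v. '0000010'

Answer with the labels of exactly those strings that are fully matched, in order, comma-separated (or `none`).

i → match
ii → no match
iii → no match
iv → no match
v → match

i, v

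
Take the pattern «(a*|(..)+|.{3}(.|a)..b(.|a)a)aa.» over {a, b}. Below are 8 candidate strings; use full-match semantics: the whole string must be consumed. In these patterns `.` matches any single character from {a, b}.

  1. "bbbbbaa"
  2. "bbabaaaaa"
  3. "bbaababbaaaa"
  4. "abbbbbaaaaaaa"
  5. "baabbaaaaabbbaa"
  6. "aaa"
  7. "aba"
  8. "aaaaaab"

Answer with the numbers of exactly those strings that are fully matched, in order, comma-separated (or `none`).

2, 3, 4, 6, 8

1. "bbbbbaa" → no match
2. "bbabaaaaa" → match
3. "bbaababbaaaa" → match
4 → match
5 → no match
6. "aaa" → match
7. "aba" → no match
8. "aaaaaab" → match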